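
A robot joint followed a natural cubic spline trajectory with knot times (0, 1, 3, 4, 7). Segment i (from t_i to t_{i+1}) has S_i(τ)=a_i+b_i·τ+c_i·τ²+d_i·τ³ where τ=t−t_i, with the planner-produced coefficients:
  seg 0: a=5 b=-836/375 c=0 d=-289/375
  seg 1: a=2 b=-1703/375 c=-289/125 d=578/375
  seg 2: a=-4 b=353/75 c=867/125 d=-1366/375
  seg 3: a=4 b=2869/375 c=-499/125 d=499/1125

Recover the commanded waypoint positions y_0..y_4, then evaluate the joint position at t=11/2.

y_0 = S_0(0) = a_0 = 5
y_1 = S_1(0) = a_1 = 2
y_2 = S_2(0) = a_2 = -4
y_3 = S_3(0) = a_3 = 4
y_4 = S_3(3) = 3
t_q=11/2 is in segment 3 (τ=3/2); S_3(τ)=7991/1000

y_0=5 y_1=2 y_2=-4 y_3=4 y_4=3
S(11/2) = 7991/1000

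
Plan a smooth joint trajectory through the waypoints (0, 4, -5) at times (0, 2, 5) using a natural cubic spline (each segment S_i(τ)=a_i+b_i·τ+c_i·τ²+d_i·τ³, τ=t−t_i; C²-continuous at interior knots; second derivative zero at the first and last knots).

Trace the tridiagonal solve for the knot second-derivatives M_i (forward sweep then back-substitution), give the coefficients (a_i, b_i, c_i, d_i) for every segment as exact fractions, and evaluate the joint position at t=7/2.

  seg 0: a=0 b=3 c=0 d=-1/4
  seg 1: a=4 b=0 c=-3/2 d=1/6
S(7/2) = 19/16

Δ: Δ0=2, Δ1=-3
row 1: diag=10, rhs=-30; c'=3/10, d'=-3
back: M1=-3
M: M0=0, M1=-3, M2=0
seg 0: a=0, c=M0/2=0, d=(M1−M0)/(6·2)=-1/4, b=Δ0−h0·(2M0+M1)/6=3
seg 1: a=4, c=M1/2=-3/2, d=(M2−M1)/(6·3)=1/6, b=Δ1−h1·(2M1+M2)/6=0
t_q=7/2 → seg 1, τ=3/2; S=4+0·τ+-3/2·τ²+1/6·τ³=19/16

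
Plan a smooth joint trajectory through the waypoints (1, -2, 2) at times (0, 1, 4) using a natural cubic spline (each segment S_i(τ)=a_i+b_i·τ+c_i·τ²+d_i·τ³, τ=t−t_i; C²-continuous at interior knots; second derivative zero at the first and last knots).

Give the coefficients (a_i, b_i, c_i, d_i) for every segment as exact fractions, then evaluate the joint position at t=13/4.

  seg 0: a=1 b=-85/24 c=0 d=13/24
  seg 1: a=-2 b=-23/12 c=13/8 d=-13/72
S(13/4) = -73/512

Δ: Δ0=-3, Δ1=4/3
row 1: diag=8, rhs=26; c'=3/8, d'=13/4
back: M1=13/4
M: M0=0, M1=13/4, M2=0
seg 0: a=1, c=M0/2=0, d=(M1−M0)/(6·1)=13/24, b=Δ0−h0·(2M0+M1)/6=-85/24
seg 1: a=-2, c=M1/2=13/8, d=(M2−M1)/(6·3)=-13/72, b=Δ1−h1·(2M1+M2)/6=-23/12
t_q=13/4 → seg 1, τ=9/4; S=-2+-23/12·τ+13/8·τ²+-13/72·τ³=-73/512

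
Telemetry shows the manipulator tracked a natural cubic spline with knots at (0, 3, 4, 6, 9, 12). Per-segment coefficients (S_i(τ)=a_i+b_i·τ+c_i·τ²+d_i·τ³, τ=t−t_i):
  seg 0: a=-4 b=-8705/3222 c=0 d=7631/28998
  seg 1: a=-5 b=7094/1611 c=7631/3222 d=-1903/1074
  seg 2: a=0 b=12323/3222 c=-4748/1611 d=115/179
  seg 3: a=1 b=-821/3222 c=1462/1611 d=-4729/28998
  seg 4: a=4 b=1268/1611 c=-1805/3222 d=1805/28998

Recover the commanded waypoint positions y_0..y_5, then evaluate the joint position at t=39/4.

y_0 = S_0(0) = a_0 = -4
y_1 = S_1(0) = a_1 = -5
y_2 = S_2(0) = a_2 = 0
y_3 = S_3(0) = a_3 = 1
y_4 = S_4(0) = a_4 = 4
y_5 = S_4(3) = 3
t_q=39/4 is in segment 4 (τ=3/4); S_4(τ)=98555/22912

y_0=-4 y_1=-5 y_2=0 y_3=1 y_4=4 y_5=3
S(39/4) = 98555/22912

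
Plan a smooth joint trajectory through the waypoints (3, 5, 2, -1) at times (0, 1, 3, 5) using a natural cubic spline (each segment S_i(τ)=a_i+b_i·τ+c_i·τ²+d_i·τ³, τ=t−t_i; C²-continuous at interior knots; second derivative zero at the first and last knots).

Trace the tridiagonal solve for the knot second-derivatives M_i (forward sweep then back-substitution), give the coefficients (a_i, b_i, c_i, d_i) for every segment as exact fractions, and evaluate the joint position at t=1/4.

Δ: Δ0=2, Δ1=-3/2, Δ2=-3/2
row 1: diag=6, rhs=-21; c'=1/3, d'=-7/2
row 2: denom=8−2·1/3=22/3; d'=(0−2·-7/2)/(22/3)=21/22
back: M2=21/22
back: M1=-7/2−1/3·21/22=-42/11
M: M0=0, M1=-42/11, M2=21/22, M3=0
seg 0: a=3, c=M0/2=0, d=(M1−M0)/(6·1)=-7/11, b=Δ0−h0·(2M0+M1)/6=29/11
seg 1: a=5, c=M1/2=-21/11, d=(M2−M1)/(6·2)=35/88, b=Δ1−h1·(2M1+M2)/6=8/11
seg 2: a=2, c=M2/2=21/44, d=(M3−M2)/(6·2)=-7/88, b=Δ2−h2·(2M2+M3)/6=-47/22
t_q=1/4 → seg 0, τ=1/4; S=3+29/11·τ+0·τ²+-7/11·τ³=2569/704

  seg 0: a=3 b=29/11 c=0 d=-7/11
  seg 1: a=5 b=8/11 c=-21/11 d=35/88
  seg 2: a=2 b=-47/22 c=21/44 d=-7/88
S(1/4) = 2569/704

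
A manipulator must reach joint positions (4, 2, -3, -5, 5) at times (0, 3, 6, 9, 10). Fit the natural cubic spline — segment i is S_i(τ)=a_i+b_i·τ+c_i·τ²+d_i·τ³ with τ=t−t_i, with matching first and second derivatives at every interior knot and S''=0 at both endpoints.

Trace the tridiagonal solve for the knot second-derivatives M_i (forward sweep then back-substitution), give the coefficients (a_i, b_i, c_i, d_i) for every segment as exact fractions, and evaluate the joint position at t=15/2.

  seg 0: a=4 b=-67/108 c=0 d=-5/972
  seg 1: a=2 b=-41/54 c=-5/108 d=-83/972
  seg 2: a=-3 b=-361/108 c=-22/27 d=553/972
  seg 3: a=-5 b=385/54 c=155/36 d=-155/108
S(15/2) = -761/96

Δ: Δ0=-2/3, Δ1=-5/3, Δ2=-2/3, Δ3=10
row 1: diag=12, rhs=-6; c'=1/4, d'=-1/2
row 2: denom=12−3·1/4=45/4; d'=(6−3·-1/2)/(45/4)=2/3
row 3: denom=8−3·4/15=36/5; d'=(64−3·2/3)/(36/5)=155/18
back: M3=155/18
back: M2=2/3−4/15·155/18=-44/27
back: M1=-1/2−1/4·-44/27=-5/54
M: M0=0, M1=-5/54, M2=-44/27, M3=155/18, M4=0
seg 0: a=4, c=M0/2=0, d=(M1−M0)/(6·3)=-5/972, b=Δ0−h0·(2M0+M1)/6=-67/108
seg 1: a=2, c=M1/2=-5/108, d=(M2−M1)/(6·3)=-83/972, b=Δ1−h1·(2M1+M2)/6=-41/54
seg 2: a=-3, c=M2/2=-22/27, d=(M3−M2)/(6·3)=553/972, b=Δ2−h2·(2M2+M3)/6=-361/108
seg 3: a=-5, c=M3/2=155/36, d=(M4−M3)/(6·1)=-155/108, b=Δ3−h3·(2M3+M4)/6=385/54
t_q=15/2 → seg 2, τ=3/2; S=-3+-361/108·τ+-22/27·τ²+553/972·τ³=-761/96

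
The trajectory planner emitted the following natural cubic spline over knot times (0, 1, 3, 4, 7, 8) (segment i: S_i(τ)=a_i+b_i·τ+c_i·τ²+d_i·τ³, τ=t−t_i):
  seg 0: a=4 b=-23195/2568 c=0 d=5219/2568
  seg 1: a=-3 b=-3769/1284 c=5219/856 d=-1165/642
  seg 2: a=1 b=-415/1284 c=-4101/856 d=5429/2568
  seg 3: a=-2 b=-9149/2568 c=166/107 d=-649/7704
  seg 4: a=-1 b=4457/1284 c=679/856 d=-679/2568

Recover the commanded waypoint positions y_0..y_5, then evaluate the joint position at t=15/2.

y_0 = S_0(0) = a_0 = 4
y_1 = S_1(0) = a_1 = -3
y_2 = S_2(0) = a_2 = 1
y_3 = S_3(0) = a_3 = -2
y_4 = S_4(0) = a_4 = -1
y_5 = S_4(1) = 3
t_q=15/2 is in segment 4 (τ=1/2); S_4(τ)=6169/6848

y_0=4 y_1=-3 y_2=1 y_3=-2 y_4=-1 y_5=3
S(15/2) = 6169/6848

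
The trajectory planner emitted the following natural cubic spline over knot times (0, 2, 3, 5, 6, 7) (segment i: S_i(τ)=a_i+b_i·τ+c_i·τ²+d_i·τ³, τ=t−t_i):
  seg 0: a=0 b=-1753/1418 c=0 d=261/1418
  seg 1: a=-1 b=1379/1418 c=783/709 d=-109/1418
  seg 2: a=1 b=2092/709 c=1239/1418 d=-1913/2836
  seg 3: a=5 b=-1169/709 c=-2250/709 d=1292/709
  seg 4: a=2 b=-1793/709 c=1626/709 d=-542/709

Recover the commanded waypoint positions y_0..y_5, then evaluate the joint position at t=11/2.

y_0 = S_0(0) = a_0 = 0
y_1 = S_1(0) = a_1 = -1
y_2 = S_2(0) = a_2 = 1
y_3 = S_3(0) = a_3 = 5
y_4 = S_4(0) = a_4 = 2
y_5 = S_4(1) = 1
t_q=11/2 is in segment 3 (τ=1/2); S_3(τ)=5119/1418

y_0=0 y_1=-1 y_2=1 y_3=5 y_4=2 y_5=1
S(11/2) = 5119/1418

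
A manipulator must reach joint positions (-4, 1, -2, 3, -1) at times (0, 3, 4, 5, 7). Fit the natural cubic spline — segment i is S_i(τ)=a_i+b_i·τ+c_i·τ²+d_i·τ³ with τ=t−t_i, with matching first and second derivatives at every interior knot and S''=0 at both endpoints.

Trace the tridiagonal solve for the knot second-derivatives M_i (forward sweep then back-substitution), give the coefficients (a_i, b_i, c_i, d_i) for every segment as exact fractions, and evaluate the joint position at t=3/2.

Δ: Δ0=5/3, Δ1=-3, Δ2=5, Δ3=-2
row 1: diag=8, rhs=-28; c'=1/8, d'=-7/2
row 2: denom=4−1·1/8=31/8; d'=(48−1·-7/2)/(31/8)=412/31
row 3: denom=6−1·8/31=178/31; d'=(-42−1·412/31)/(178/31)=-857/89
back: M3=-857/89
back: M2=412/31−8/31·-857/89=1404/89
back: M1=-7/2−1/8·1404/89=-487/89
M: M0=0, M1=-487/89, M2=1404/89, M3=-857/89, M4=0
seg 0: a=-4, c=M0/2=0, d=(M1−M0)/(6·3)=-487/1602, b=Δ0−h0·(2M0+M1)/6=2351/534
seg 1: a=1, c=M1/2=-487/178, d=(M2−M1)/(6·1)=1891/534, b=Δ1−h1·(2M1+M2)/6=-1016/267
seg 2: a=-2, c=M2/2=702/89, d=(M3−M2)/(6·1)=-2261/534, b=Δ2−h2·(2M2+M3)/6=719/534
seg 3: a=3, c=M3/2=-857/178, d=(M4−M3)/(6·2)=857/1068, b=Δ3−h3·(2M3+M4)/6=1180/267
t_q=3/2 → seg 0, τ=3/2; S=-4+2351/534·τ+0·τ²+-487/1602·τ³=2247/1424

  seg 0: a=-4 b=2351/534 c=0 d=-487/1602
  seg 1: a=1 b=-1016/267 c=-487/178 d=1891/534
  seg 2: a=-2 b=719/534 c=702/89 d=-2261/534
  seg 3: a=3 b=1180/267 c=-857/178 d=857/1068
S(3/2) = 2247/1424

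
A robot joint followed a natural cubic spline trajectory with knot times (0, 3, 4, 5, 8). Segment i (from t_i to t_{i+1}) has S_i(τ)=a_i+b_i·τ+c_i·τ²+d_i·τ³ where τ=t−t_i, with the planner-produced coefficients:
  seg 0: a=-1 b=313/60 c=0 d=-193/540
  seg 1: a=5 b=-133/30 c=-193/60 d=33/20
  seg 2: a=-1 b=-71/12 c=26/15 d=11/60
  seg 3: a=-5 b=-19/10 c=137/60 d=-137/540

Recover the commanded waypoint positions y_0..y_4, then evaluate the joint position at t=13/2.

y_0 = S_0(0) = a_0 = -1
y_1 = S_1(0) = a_1 = 5
y_2 = S_2(0) = a_2 = -1
y_3 = S_3(0) = a_3 = -5
y_4 = S_3(3) = 3
t_q=13/2 is in segment 3 (τ=3/2); S_3(τ)=-571/160

y_0=-1 y_1=5 y_2=-1 y_3=-5 y_4=3
S(13/2) = -571/160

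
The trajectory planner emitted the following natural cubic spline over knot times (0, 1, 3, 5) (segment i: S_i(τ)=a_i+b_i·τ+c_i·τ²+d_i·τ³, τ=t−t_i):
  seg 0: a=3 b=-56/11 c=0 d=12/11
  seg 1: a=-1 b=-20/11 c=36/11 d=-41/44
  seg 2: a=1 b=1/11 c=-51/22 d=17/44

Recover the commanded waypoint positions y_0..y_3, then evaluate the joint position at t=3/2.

y_0=3 y_1=-1 y_2=1 y_3=-5
S(3/2) = -425/352

y_0 = S_0(0) = a_0 = 3
y_1 = S_1(0) = a_1 = -1
y_2 = S_2(0) = a_2 = 1
y_3 = S_2(2) = -5
t_q=3/2 is in segment 1 (τ=1/2); S_1(τ)=-425/352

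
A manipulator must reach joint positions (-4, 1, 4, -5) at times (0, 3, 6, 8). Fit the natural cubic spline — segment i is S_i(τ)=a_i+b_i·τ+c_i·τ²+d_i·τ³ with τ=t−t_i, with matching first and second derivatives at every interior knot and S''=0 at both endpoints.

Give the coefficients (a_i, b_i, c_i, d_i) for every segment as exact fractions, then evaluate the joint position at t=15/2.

Δ: Δ0=5/3, Δ1=1, Δ2=-9/2
row 1: diag=12, rhs=-4; c'=1/4, d'=-1/3
row 2: denom=10−3·1/4=37/4; d'=(-33−3·-1/3)/(37/4)=-128/37
back: M2=-128/37
back: M1=-1/3−1/4·-128/37=59/111
M: M0=0, M1=59/111, M2=-128/37, M3=0
seg 0: a=-4, c=M0/2=0, d=(M1−M0)/(6·3)=59/1998, b=Δ0−h0·(2M0+M1)/6=311/222
seg 1: a=1, c=M1/2=59/222, d=(M2−M1)/(6·3)=-443/1998, b=Δ1−h1·(2M1+M2)/6=244/111
seg 2: a=4, c=M2/2=-64/37, d=(M3−M2)/(6·2)=32/111, b=Δ2−h2·(2M2+M3)/6=-487/222
t_q=15/2 → seg 2, τ=3/2; S=4+-487/222·τ+-64/37·τ²+32/111·τ³=-327/148

  seg 0: a=-4 b=311/222 c=0 d=59/1998
  seg 1: a=1 b=244/111 c=59/222 d=-443/1998
  seg 2: a=4 b=-487/222 c=-64/37 d=32/111
S(15/2) = -327/148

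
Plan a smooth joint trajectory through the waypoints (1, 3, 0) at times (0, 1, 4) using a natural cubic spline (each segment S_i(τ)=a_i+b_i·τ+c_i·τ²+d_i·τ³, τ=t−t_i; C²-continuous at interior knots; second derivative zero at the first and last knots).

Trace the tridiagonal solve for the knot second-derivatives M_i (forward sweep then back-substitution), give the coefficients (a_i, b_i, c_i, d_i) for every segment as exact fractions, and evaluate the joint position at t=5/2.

  seg 0: a=1 b=19/8 c=0 d=-3/8
  seg 1: a=3 b=5/4 c=-9/8 d=1/8
S(5/2) = 177/64

Δ: Δ0=2, Δ1=-1
row 1: diag=8, rhs=-18; c'=3/8, d'=-9/4
back: M1=-9/4
M: M0=0, M1=-9/4, M2=0
seg 0: a=1, c=M0/2=0, d=(M1−M0)/(6·1)=-3/8, b=Δ0−h0·(2M0+M1)/6=19/8
seg 1: a=3, c=M1/2=-9/8, d=(M2−M1)/(6·3)=1/8, b=Δ1−h1·(2M1+M2)/6=5/4
t_q=5/2 → seg 1, τ=3/2; S=3+5/4·τ+-9/8·τ²+1/8·τ³=177/64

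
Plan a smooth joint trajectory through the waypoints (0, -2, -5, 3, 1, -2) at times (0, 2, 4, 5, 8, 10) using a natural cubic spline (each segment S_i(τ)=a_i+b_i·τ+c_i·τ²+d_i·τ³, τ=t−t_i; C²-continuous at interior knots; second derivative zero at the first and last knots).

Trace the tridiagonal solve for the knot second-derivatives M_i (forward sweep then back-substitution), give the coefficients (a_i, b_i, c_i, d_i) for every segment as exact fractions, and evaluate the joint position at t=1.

Δ: Δ0=-1, Δ1=-3/2, Δ2=8, Δ3=-2/3, Δ4=-3/2
row 1: diag=8, rhs=-3; c'=1/4, d'=-3/8
row 2: denom=6−2·1/4=11/2; d'=(57−2·-3/8)/(11/2)=21/2
row 3: denom=8−1·2/11=86/11; d'=(-52−1·21/2)/(86/11)=-1375/172
row 4: denom=10−3·33/86=761/86; d'=(-5−3·-1375/172)/(761/86)=3265/1522
back: M4=3265/1522
back: M3=-1375/172−33/86·3265/1522=-6710/761
back: M2=21/2−2/11·-6710/761=18421/1522
back: M1=-3/8−1/4·18421/1522=-2588/761
M: M0=0, M1=-2588/761, M2=18421/1522, M3=-6710/761, M4=3265/1522, M5=0
seg 0: a=0, c=M0/2=0, d=(M1−M0)/(6·2)=-647/2283, b=Δ0−h0·(2M0+M1)/6=305/2283
seg 1: a=-2, c=M1/2=-1294/761, d=(M2−M1)/(6·2)=23597/18264, b=Δ1−h1·(2M1+M2)/6=-7459/2283
seg 2: a=-5, c=M2/2=18421/3044, d=(M3−M2)/(6·1)=-31841/9132, b=Δ2−h2·(2M2+M3)/6=24817/4566
seg 3: a=3, c=M3/2=-3355/761, d=(M4−M3)/(6·3)=16685/27396, b=Δ3−h3·(2M3+M4)/6=64637/9132
seg 4: a=1, c=M4/2=3265/3044, d=(M5−M4)/(6·2)=-3265/18264, b=Δ4−h4·(2M4+M5)/6=-13379/4566
t_q=1 → seg 0, τ=1; S=0+305/2283·τ+0·τ²+-647/2283·τ³=-114/761

  seg 0: a=0 b=305/2283 c=0 d=-647/2283
  seg 1: a=-2 b=-7459/2283 c=-1294/761 d=23597/18264
  seg 2: a=-5 b=24817/4566 c=18421/3044 d=-31841/9132
  seg 3: a=3 b=64637/9132 c=-3355/761 d=16685/27396
  seg 4: a=1 b=-13379/4566 c=3265/3044 d=-3265/18264
S(1) = -114/761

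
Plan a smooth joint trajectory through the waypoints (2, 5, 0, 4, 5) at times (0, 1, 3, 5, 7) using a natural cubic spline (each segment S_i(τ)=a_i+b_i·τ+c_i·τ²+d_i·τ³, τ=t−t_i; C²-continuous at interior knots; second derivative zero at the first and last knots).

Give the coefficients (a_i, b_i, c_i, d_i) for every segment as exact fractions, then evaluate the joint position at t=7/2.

  seg 0: a=2 b=174/41 c=0 d=-51/41
  seg 1: a=5 b=21/41 c=-153/41 d=365/328
  seg 2: a=0 b=-87/82 c=483/164 d=-29/41
  seg 3: a=4 b=183/82 c=-213/164 d=71/328
S(7/2) = 77/656

Δ: Δ0=3, Δ1=-5/2, Δ2=2, Δ3=1/2
row 1: diag=6, rhs=-33; c'=1/3, d'=-11/2
row 2: denom=8−2·1/3=22/3; d'=(27−2·-11/2)/(22/3)=57/11
row 3: denom=8−2·3/11=82/11; d'=(-9−2·57/11)/(82/11)=-213/82
back: M3=-213/82
back: M2=57/11−3/11·-213/82=483/82
back: M1=-11/2−1/3·483/82=-306/41
M: M0=0, M1=-306/41, M2=483/82, M3=-213/82, M4=0
seg 0: a=2, c=M0/2=0, d=(M1−M0)/(6·1)=-51/41, b=Δ0−h0·(2M0+M1)/6=174/41
seg 1: a=5, c=M1/2=-153/41, d=(M2−M1)/(6·2)=365/328, b=Δ1−h1·(2M1+M2)/6=21/41
seg 2: a=0, c=M2/2=483/164, d=(M3−M2)/(6·2)=-29/41, b=Δ2−h2·(2M2+M3)/6=-87/82
seg 3: a=4, c=M3/2=-213/164, d=(M4−M3)/(6·2)=71/328, b=Δ3−h3·(2M3+M4)/6=183/82
t_q=7/2 → seg 2, τ=1/2; S=0+-87/82·τ+483/164·τ²+-29/41·τ³=77/656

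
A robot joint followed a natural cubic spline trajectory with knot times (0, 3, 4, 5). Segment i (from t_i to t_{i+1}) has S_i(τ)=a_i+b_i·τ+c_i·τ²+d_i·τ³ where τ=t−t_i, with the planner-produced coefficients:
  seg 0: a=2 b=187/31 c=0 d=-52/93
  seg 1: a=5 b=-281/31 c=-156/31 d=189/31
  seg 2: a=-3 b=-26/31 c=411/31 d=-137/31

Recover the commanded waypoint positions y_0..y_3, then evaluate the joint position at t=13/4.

y_0 = S_0(0) = a_0 = 2
y_1 = S_1(0) = a_1 = 5
y_2 = S_2(0) = a_2 = -3
y_3 = S_2(1) = 5
t_q=13/4 is in segment 1 (τ=1/4); S_1(τ)=4989/1984

y_0=2 y_1=5 y_2=-3 y_3=5
S(13/4) = 4989/1984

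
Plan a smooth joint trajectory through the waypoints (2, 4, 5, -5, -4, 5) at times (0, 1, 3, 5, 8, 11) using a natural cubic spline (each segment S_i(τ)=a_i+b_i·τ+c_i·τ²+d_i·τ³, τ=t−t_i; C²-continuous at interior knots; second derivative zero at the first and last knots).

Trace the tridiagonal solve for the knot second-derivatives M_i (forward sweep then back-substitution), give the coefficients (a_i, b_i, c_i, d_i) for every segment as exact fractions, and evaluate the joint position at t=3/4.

  seg 0: a=2 b=9007/4596 c=0 d=185/4596
  seg 1: a=4 b=4781/2298 c=185/1532 d=-4187/9192
  seg 2: a=5 b=-3335/1149 c=-2001/766 d=3593/4596
  seg 3: a=-5 b=-4562/1149 c=796/383 d=-2219/10341
  seg 4: a=-4 b=3109/1149 c=169/1149 d=-169/10341
S(3/4) = 341873/98048

Δ: Δ0=2, Δ1=1/2, Δ2=-5, Δ3=1/3, Δ4=3
row 1: diag=6, rhs=-9; c'=1/3, d'=-3/2
row 2: denom=8−2·1/3=22/3; d'=(-33−2·-3/2)/(22/3)=-45/11
row 3: denom=10−2·3/11=104/11; d'=(32−2·-45/11)/(104/11)=17/4
row 4: denom=12−3·33/104=1149/104; d'=(16−3·17/4)/(1149/104)=338/1149
back: M4=338/1149
back: M3=17/4−33/104·338/1149=1592/383
back: M2=-45/11−3/11·1592/383=-2001/383
back: M1=-3/2−1/3·-2001/383=185/766
M: M0=0, M1=185/766, M2=-2001/383, M3=1592/383, M4=338/1149, M5=0
seg 0: a=2, c=M0/2=0, d=(M1−M0)/(6·1)=185/4596, b=Δ0−h0·(2M0+M1)/6=9007/4596
seg 1: a=4, c=M1/2=185/1532, d=(M2−M1)/(6·2)=-4187/9192, b=Δ1−h1·(2M1+M2)/6=4781/2298
seg 2: a=5, c=M2/2=-2001/766, d=(M3−M2)/(6·2)=3593/4596, b=Δ2−h2·(2M2+M3)/6=-3335/1149
seg 3: a=-5, c=M3/2=796/383, d=(M4−M3)/(6·3)=-2219/10341, b=Δ3−h3·(2M3+M4)/6=-4562/1149
seg 4: a=-4, c=M4/2=169/1149, d=(M5−M4)/(6·3)=-169/10341, b=Δ4−h4·(2M4+M5)/6=3109/1149
t_q=3/4 → seg 0, τ=3/4; S=2+9007/4596·τ+0·τ²+185/4596·τ³=341873/98048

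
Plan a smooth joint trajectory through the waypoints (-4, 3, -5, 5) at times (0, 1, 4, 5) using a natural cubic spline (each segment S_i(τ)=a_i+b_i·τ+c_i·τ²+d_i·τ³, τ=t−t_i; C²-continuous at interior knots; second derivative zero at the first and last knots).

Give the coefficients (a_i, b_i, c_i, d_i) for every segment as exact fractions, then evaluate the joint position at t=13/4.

  seg 0: a=-4 b=1501/165 c=0 d=-346/165
  seg 1: a=3 b=463/165 c=-346/55 d=67/45
  seg 2: a=-5 b=868/165 c=391/55 d=-391/165
S(13/4) = -19623/3520

Δ: Δ0=7, Δ1=-8/3, Δ2=10
row 1: diag=8, rhs=-58; c'=3/8, d'=-29/4
row 2: denom=8−3·3/8=55/8; d'=(76−3·-29/4)/(55/8)=782/55
back: M2=782/55
back: M1=-29/4−3/8·782/55=-692/55
M: M0=0, M1=-692/55, M2=782/55, M3=0
seg 0: a=-4, c=M0/2=0, d=(M1−M0)/(6·1)=-346/165, b=Δ0−h0·(2M0+M1)/6=1501/165
seg 1: a=3, c=M1/2=-346/55, d=(M2−M1)/(6·3)=67/45, b=Δ1−h1·(2M1+M2)/6=463/165
seg 2: a=-5, c=M2/2=391/55, d=(M3−M2)/(6·1)=-391/165, b=Δ2−h2·(2M2+M3)/6=868/165
t_q=13/4 → seg 1, τ=9/4; S=3+463/165·τ+-346/55·τ²+67/45·τ³=-19623/3520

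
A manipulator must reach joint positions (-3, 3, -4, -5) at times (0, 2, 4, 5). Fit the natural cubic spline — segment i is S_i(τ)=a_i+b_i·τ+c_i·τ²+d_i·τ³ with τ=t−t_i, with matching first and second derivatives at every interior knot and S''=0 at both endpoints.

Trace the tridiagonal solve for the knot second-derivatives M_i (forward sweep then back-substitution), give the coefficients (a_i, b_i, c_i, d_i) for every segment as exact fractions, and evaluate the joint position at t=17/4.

  seg 0: a=-3 b=5 c=0 d=-1/2
  seg 1: a=3 b=-1 c=-3 d=7/8
  seg 2: a=-4 b=-5/2 c=9/4 d=-3/4
S(17/4) = -1151/256

Δ: Δ0=3, Δ1=-7/2, Δ2=-1
row 1: diag=8, rhs=-39; c'=1/4, d'=-39/8
row 2: denom=6−2·1/4=11/2; d'=(15−2·-39/8)/(11/2)=9/2
back: M2=9/2
back: M1=-39/8−1/4·9/2=-6
M: M0=0, M1=-6, M2=9/2, M3=0
seg 0: a=-3, c=M0/2=0, d=(M1−M0)/(6·2)=-1/2, b=Δ0−h0·(2M0+M1)/6=5
seg 1: a=3, c=M1/2=-3, d=(M2−M1)/(6·2)=7/8, b=Δ1−h1·(2M1+M2)/6=-1
seg 2: a=-4, c=M2/2=9/4, d=(M3−M2)/(6·1)=-3/4, b=Δ2−h2·(2M2+M3)/6=-5/2
t_q=17/4 → seg 2, τ=1/4; S=-4+-5/2·τ+9/4·τ²+-3/4·τ³=-1151/256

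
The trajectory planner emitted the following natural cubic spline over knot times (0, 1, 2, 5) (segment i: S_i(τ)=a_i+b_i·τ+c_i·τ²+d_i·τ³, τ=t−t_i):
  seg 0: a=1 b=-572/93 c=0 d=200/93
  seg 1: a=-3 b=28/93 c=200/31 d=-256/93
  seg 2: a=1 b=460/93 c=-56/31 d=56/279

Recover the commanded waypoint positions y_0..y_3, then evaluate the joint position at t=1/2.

y_0 = S_0(0) = a_0 = 1
y_1 = S_1(0) = a_1 = -3
y_2 = S_2(0) = a_2 = 1
y_3 = S_2(3) = 5
t_q=1/2 is in segment 0 (τ=1/2); S_0(τ)=-56/31

y_0=1 y_1=-3 y_2=1 y_3=5
S(1/2) = -56/31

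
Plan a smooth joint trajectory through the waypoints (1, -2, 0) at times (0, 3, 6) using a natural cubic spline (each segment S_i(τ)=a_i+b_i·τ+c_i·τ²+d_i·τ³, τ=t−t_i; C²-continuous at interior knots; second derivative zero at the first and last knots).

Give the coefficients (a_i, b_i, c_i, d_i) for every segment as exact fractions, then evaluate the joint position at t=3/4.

  seg 0: a=1 b=-17/12 c=0 d=5/108
  seg 1: a=-2 b=-1/6 c=5/12 d=-5/108
S(3/4) = -11/256

Δ: Δ0=-1, Δ1=2/3
row 1: diag=12, rhs=10; c'=1/4, d'=5/6
back: M1=5/6
M: M0=0, M1=5/6, M2=0
seg 0: a=1, c=M0/2=0, d=(M1−M0)/(6·3)=5/108, b=Δ0−h0·(2M0+M1)/6=-17/12
seg 1: a=-2, c=M1/2=5/12, d=(M2−M1)/(6·3)=-5/108, b=Δ1−h1·(2M1+M2)/6=-1/6
t_q=3/4 → seg 0, τ=3/4; S=1+-17/12·τ+0·τ²+5/108·τ³=-11/256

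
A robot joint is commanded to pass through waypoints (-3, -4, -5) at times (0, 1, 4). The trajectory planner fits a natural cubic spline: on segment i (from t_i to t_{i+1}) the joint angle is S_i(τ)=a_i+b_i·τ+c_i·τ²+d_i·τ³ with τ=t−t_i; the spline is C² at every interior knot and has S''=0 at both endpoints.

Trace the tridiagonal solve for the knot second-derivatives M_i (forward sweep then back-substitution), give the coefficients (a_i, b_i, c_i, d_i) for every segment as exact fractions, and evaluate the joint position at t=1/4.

  seg 0: a=-3 b=-13/12 c=0 d=1/12
  seg 1: a=-4 b=-5/6 c=1/4 d=-1/36
S(1/4) = -837/256

Δ: Δ0=-1, Δ1=-1/3
row 1: diag=8, rhs=4; c'=3/8, d'=1/2
back: M1=1/2
M: M0=0, M1=1/2, M2=0
seg 0: a=-3, c=M0/2=0, d=(M1−M0)/(6·1)=1/12, b=Δ0−h0·(2M0+M1)/6=-13/12
seg 1: a=-4, c=M1/2=1/4, d=(M2−M1)/(6·3)=-1/36, b=Δ1−h1·(2M1+M2)/6=-5/6
t_q=1/4 → seg 0, τ=1/4; S=-3+-13/12·τ+0·τ²+1/12·τ³=-837/256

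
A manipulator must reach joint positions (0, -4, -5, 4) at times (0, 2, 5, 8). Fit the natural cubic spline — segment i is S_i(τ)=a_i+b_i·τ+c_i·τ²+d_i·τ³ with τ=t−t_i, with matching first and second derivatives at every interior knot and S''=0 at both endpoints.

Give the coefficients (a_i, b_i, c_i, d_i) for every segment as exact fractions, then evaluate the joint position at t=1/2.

Δ: Δ0=-2, Δ1=-1/3, Δ2=3
row 1: diag=10, rhs=10; c'=3/10, d'=1
row 2: denom=12−3·3/10=111/10; d'=(20−3·1)/(111/10)=170/111
back: M2=170/111
back: M1=1−3/10·170/111=20/37
M: M0=0, M1=20/37, M2=170/111, M3=0
seg 0: a=0, c=M0/2=0, d=(M1−M0)/(6·2)=5/111, b=Δ0−h0·(2M0+M1)/6=-242/111
seg 1: a=-4, c=M1/2=10/37, d=(M2−M1)/(6·3)=55/999, b=Δ1−h1·(2M1+M2)/6=-182/111
seg 2: a=-5, c=M2/2=85/111, d=(M3−M2)/(6·3)=-85/999, b=Δ2−h2·(2M2+M3)/6=163/111
t_q=1/2 → seg 0, τ=1/2; S=0+-242/111·τ+0·τ²+5/111·τ³=-321/296

  seg 0: a=0 b=-242/111 c=0 d=5/111
  seg 1: a=-4 b=-182/111 c=10/37 d=55/999
  seg 2: a=-5 b=163/111 c=85/111 d=-85/999
S(1/2) = -321/296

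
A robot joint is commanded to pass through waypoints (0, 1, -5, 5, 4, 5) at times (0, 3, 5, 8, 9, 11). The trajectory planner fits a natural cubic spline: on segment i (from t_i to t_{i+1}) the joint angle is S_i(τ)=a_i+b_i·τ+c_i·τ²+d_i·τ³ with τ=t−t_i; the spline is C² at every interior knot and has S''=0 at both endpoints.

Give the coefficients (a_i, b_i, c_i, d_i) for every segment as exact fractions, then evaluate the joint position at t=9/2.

Δ: Δ0=1/3, Δ1=-3, Δ2=10/3, Δ3=-1, Δ4=1/2
row 1: diag=10, rhs=-20; c'=1/5, d'=-2
row 2: denom=10−2·1/5=48/5; d'=(38−2·-2)/(48/5)=35/8
row 3: denom=8−3·5/16=113/16; d'=(-26−3·35/8)/(113/16)=-626/113
row 4: denom=6−1·16/113=662/113; d'=(9−1·-626/113)/(662/113)=1643/662
back: M4=1643/662
back: M3=-626/113−16/113·1643/662=-1950/331
back: M2=35/8−5/16·-1950/331=4115/662
back: M1=-2−1/5·4115/662=-2147/662
M: M0=0, M1=-2147/662, M2=4115/662, M3=-1950/331, M4=1643/662, M5=0
seg 0: a=0, c=M0/2=0, d=(M1−M0)/(6·3)=-2147/11916, b=Δ0−h0·(2M0+M1)/6=7765/3972
seg 1: a=1, c=M1/2=-2147/1324, d=(M2−M1)/(6·2)=3131/3972, b=Δ1−h1·(2M1+M2)/6=-5779/1986
seg 2: a=-5, c=M2/2=4115/1324, d=(M3−M2)/(6·3)=-8015/11916, b=Δ2−h2·(2M2+M3)/6=125/1986
seg 3: a=5, c=M3/2=-975/331, d=(M4−M3)/(6·1)=5543/3972, b=Δ3−h3·(2M3+M4)/6=2185/3972
seg 4: a=4, c=M4/2=1643/1324, d=(M5−M4)/(6·2)=-1643/7944, b=Δ4−h4·(2M4+M5)/6=-2293/1986
t_q=9/2 → seg 1, τ=3/2; S=1+-5779/1986·τ+-2147/1324·τ²+3131/3972·τ³=-46107/10592

  seg 0: a=0 b=7765/3972 c=0 d=-2147/11916
  seg 1: a=1 b=-5779/1986 c=-2147/1324 d=3131/3972
  seg 2: a=-5 b=125/1986 c=4115/1324 d=-8015/11916
  seg 3: a=5 b=2185/3972 c=-975/331 d=5543/3972
  seg 4: a=4 b=-2293/1986 c=1643/1324 d=-1643/7944
S(9/2) = -46107/10592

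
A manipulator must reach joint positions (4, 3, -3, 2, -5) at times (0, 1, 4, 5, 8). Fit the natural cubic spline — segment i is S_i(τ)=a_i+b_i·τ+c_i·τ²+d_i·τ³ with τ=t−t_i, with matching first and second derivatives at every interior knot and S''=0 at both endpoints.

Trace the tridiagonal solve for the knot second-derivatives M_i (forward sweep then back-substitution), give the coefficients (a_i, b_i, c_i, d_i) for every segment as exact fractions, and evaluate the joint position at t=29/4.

Δ: Δ0=-1, Δ1=-2, Δ2=5, Δ3=-7/3
row 1: diag=8, rhs=-6; c'=3/8, d'=-3/4
row 2: denom=8−3·3/8=55/8; d'=(42−3·-3/4)/(55/8)=354/55
row 3: denom=8−1·8/55=432/55; d'=(-44−1·354/55)/(432/55)=-1387/216
back: M3=-1387/216
back: M2=354/55−8/55·-1387/216=199/27
back: M1=-3/4−3/8·199/27=-253/72
M: M0=0, M1=-253/72, M2=199/27, M3=-1387/216, M4=0
seg 0: a=4, c=M0/2=0, d=(M1−M0)/(6·1)=-253/432, b=Δ0−h0·(2M0+M1)/6=-179/432
seg 1: a=3, c=M1/2=-253/144, d=(M2−M1)/(6·3)=2351/3888, b=Δ1−h1·(2M1+M2)/6=-469/216
seg 2: a=-3, c=M2/2=199/54, d=(M3−M2)/(6·1)=-331/144, b=Δ2−h2·(2M2+M3)/6=1561/432
seg 3: a=2, c=M3/2=-1387/432, d=(M4−M3)/(6·3)=1387/3888, b=Δ3−h3·(2M3+M4)/6=883/216
t_q=29/4 → seg 3, τ=9/4; S=2+883/216·τ+-1387/432·τ²+1387/3888·τ³=-3049/3072

  seg 0: a=4 b=-179/432 c=0 d=-253/432
  seg 1: a=3 b=-469/216 c=-253/144 d=2351/3888
  seg 2: a=-3 b=1561/432 c=199/54 d=-331/144
  seg 3: a=2 b=883/216 c=-1387/432 d=1387/3888
S(29/4) = -3049/3072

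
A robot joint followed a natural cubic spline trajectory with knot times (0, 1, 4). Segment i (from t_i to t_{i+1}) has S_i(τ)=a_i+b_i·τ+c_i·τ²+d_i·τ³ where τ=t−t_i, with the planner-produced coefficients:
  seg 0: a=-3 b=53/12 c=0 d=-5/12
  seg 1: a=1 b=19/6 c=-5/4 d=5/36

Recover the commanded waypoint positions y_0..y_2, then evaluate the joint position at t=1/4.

y_0=-3 y_1=1 y_2=3
S(1/4) = -487/256

y_0 = S_0(0) = a_0 = -3
y_1 = S_1(0) = a_1 = 1
y_2 = S_1(3) = 3
t_q=1/4 is in segment 0 (τ=1/4); S_0(τ)=-487/256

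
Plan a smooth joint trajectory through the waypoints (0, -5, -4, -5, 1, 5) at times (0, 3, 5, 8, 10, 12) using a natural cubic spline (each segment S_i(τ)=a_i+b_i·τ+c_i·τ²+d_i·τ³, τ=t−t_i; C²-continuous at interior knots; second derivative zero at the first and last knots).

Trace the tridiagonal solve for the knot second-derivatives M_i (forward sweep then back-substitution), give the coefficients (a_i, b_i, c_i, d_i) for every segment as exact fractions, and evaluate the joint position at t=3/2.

  seg 0: a=0 b=-2041/822 c=0 d=671/7398
  seg 1: a=-5 b=-14/411 c=671/822 d=-301/1096
  seg 2: a=-4 b=-53/822 c=-1367/1644 d=3659/14796
  seg 3: a=-5 b=2669/1644 c=191/137 d=-2321/6576
  seg 4: a=1 b=2437/822 c=-793/1096 d=793/6576
S(3/2) = -7493/2192

Δ: Δ0=-5/3, Δ1=1/2, Δ2=-1/3, Δ3=3, Δ4=2
row 1: diag=10, rhs=13; c'=1/5, d'=13/10
row 2: denom=10−2·1/5=48/5; d'=(-5−2·13/10)/(48/5)=-19/24
row 3: denom=10−3·5/16=145/16; d'=(20−3·-19/24)/(145/16)=358/145
row 4: denom=8−2·32/145=1096/145; d'=(-6−2·358/145)/(1096/145)=-793/548
back: M4=-793/548
back: M3=358/145−32/145·-793/548=382/137
back: M2=-19/24−5/16·382/137=-1367/822
back: M1=13/10−1/5·-1367/822=671/411
M: M0=0, M1=671/411, M2=-1367/822, M3=382/137, M4=-793/548, M5=0
seg 0: a=0, c=M0/2=0, d=(M1−M0)/(6·3)=671/7398, b=Δ0−h0·(2M0+M1)/6=-2041/822
seg 1: a=-5, c=M1/2=671/822, d=(M2−M1)/(6·2)=-301/1096, b=Δ1−h1·(2M1+M2)/6=-14/411
seg 2: a=-4, c=M2/2=-1367/1644, d=(M3−M2)/(6·3)=3659/14796, b=Δ2−h2·(2M2+M3)/6=-53/822
seg 3: a=-5, c=M3/2=191/137, d=(M4−M3)/(6·2)=-2321/6576, b=Δ3−h3·(2M3+M4)/6=2669/1644
seg 4: a=1, c=M4/2=-793/1096, d=(M5−M4)/(6·2)=793/6576, b=Δ4−h4·(2M4+M5)/6=2437/822
t_q=3/2 → seg 0, τ=3/2; S=0+-2041/822·τ+0·τ²+671/7398·τ³=-7493/2192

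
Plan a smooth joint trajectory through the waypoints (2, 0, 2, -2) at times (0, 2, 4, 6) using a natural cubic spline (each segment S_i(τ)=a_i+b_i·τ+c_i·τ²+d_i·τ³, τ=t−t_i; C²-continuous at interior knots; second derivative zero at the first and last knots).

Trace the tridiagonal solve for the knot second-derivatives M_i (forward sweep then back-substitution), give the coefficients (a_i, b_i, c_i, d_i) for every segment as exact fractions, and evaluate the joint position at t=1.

Δ: Δ0=-1, Δ1=1, Δ2=-2
row 1: diag=8, rhs=12; c'=1/4, d'=3/2
row 2: denom=8−2·1/4=15/2; d'=(-18−2·3/2)/(15/2)=-14/5
back: M2=-14/5
back: M1=3/2−1/4·-14/5=11/5
M: M0=0, M1=11/5, M2=-14/5, M3=0
seg 0: a=2, c=M0/2=0, d=(M1−M0)/(6·2)=11/60, b=Δ0−h0·(2M0+M1)/6=-26/15
seg 1: a=0, c=M1/2=11/10, d=(M2−M1)/(6·2)=-5/12, b=Δ1−h1·(2M1+M2)/6=7/15
seg 2: a=2, c=M2/2=-7/5, d=(M3−M2)/(6·2)=7/30, b=Δ2−h2·(2M2+M3)/6=-2/15
t_q=1 → seg 0, τ=1; S=2+-26/15·τ+0·τ²+11/60·τ³=9/20

  seg 0: a=2 b=-26/15 c=0 d=11/60
  seg 1: a=0 b=7/15 c=11/10 d=-5/12
  seg 2: a=2 b=-2/15 c=-7/5 d=7/30
S(1) = 9/20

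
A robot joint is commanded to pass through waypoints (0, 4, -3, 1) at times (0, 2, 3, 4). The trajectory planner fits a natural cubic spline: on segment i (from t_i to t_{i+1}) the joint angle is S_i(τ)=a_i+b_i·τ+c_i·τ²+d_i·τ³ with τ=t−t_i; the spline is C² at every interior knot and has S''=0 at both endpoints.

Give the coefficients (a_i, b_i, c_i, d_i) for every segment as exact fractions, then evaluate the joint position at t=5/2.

Δ: Δ0=2, Δ1=-7, Δ2=4
row 1: diag=6, rhs=-54; c'=1/6, d'=-9
row 2: denom=4−1·1/6=23/6; d'=(66−1·-9)/(23/6)=450/23
back: M2=450/23
back: M1=-9−1/6·450/23=-282/23
M: M0=0, M1=-282/23, M2=450/23, M3=0
seg 0: a=0, c=M0/2=0, d=(M1−M0)/(6·2)=-47/46, b=Δ0−h0·(2M0+M1)/6=140/23
seg 1: a=4, c=M1/2=-141/23, d=(M2−M1)/(6·1)=122/23, b=Δ1−h1·(2M1+M2)/6=-142/23
seg 2: a=-3, c=M2/2=225/23, d=(M3−M2)/(6·1)=-75/23, b=Δ2−h2·(2M2+M3)/6=-58/23
t_q=5/2 → seg 1, τ=1/2; S=4+-142/23·τ+-141/23·τ²+122/23·τ³=1/23

  seg 0: a=0 b=140/23 c=0 d=-47/46
  seg 1: a=4 b=-142/23 c=-141/23 d=122/23
  seg 2: a=-3 b=-58/23 c=225/23 d=-75/23
S(5/2) = 1/23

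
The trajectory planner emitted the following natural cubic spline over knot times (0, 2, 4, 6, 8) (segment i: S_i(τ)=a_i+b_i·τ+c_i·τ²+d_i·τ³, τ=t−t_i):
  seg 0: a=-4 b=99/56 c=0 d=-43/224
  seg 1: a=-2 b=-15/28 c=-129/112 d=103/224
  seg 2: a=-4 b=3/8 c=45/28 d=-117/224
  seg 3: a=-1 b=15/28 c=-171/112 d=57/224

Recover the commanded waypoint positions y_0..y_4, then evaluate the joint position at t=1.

y_0 = S_0(0) = a_0 = -4
y_1 = S_1(0) = a_1 = -2
y_2 = S_2(0) = a_2 = -4
y_3 = S_3(0) = a_3 = -1
y_4 = S_3(2) = -4
t_q=1 is in segment 0 (τ=1); S_0(τ)=-543/224

y_0=-4 y_1=-2 y_2=-4 y_3=-1 y_4=-4
S(1) = -543/224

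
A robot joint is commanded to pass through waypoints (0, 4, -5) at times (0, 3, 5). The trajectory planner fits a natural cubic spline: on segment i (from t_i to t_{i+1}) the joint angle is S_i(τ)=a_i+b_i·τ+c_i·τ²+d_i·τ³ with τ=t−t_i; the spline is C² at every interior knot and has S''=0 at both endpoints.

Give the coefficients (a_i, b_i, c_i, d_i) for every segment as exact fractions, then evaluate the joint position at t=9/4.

Δ: Δ0=4/3, Δ1=-9/2
row 1: diag=10, rhs=-35; c'=1/5, d'=-7/2
back: M1=-7/2
M: M0=0, M1=-7/2, M2=0
seg 0: a=0, c=M0/2=0, d=(M1−M0)/(6·3)=-7/36, b=Δ0−h0·(2M0+M1)/6=37/12
seg 1: a=4, c=M1/2=-7/4, d=(M2−M1)/(6·2)=7/24, b=Δ1−h1·(2M1+M2)/6=-13/6
t_q=9/4 → seg 0, τ=9/4; S=0+37/12·τ+0·τ²+-7/36·τ³=1209/256

  seg 0: a=0 b=37/12 c=0 d=-7/36
  seg 1: a=4 b=-13/6 c=-7/4 d=7/24
S(9/4) = 1209/256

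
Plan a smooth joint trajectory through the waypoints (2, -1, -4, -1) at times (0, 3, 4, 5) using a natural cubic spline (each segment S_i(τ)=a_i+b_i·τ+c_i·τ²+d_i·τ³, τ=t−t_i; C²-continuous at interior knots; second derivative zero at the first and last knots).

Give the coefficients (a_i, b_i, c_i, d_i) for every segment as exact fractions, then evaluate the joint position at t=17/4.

  seg 0: a=2 b=11/31 c=0 d=-14/93
  seg 1: a=-1 b=-115/31 c=-42/31 d=64/31
  seg 2: a=-4 b=-7/31 c=150/31 d=-50/31
S(17/4) = -3749/992

Δ: Δ0=-1, Δ1=-3, Δ2=3
row 1: diag=8, rhs=-12; c'=1/8, d'=-3/2
row 2: denom=4−1·1/8=31/8; d'=(36−1·-3/2)/(31/8)=300/31
back: M2=300/31
back: M1=-3/2−1/8·300/31=-84/31
M: M0=0, M1=-84/31, M2=300/31, M3=0
seg 0: a=2, c=M0/2=0, d=(M1−M0)/(6·3)=-14/93, b=Δ0−h0·(2M0+M1)/6=11/31
seg 1: a=-1, c=M1/2=-42/31, d=(M2−M1)/(6·1)=64/31, b=Δ1−h1·(2M1+M2)/6=-115/31
seg 2: a=-4, c=M2/2=150/31, d=(M3−M2)/(6·1)=-50/31, b=Δ2−h2·(2M2+M3)/6=-7/31
t_q=17/4 → seg 2, τ=1/4; S=-4+-7/31·τ+150/31·τ²+-50/31·τ³=-3749/992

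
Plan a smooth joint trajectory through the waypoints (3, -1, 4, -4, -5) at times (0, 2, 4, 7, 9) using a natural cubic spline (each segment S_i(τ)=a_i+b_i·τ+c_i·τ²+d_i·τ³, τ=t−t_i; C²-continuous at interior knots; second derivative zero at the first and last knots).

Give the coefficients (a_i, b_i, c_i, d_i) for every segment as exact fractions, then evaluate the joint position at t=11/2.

Δ: Δ0=-2, Δ1=5/2, Δ2=-8/3, Δ3=-1/2
row 1: diag=8, rhs=27; c'=1/4, d'=27/8
row 2: denom=10−2·1/4=19/2; d'=(-31−2·27/8)/(19/2)=-151/38
row 3: denom=10−3·6/19=172/19; d'=(13−3·-151/38)/(172/19)=947/344
back: M3=947/344
back: M2=-151/38−6/19·947/344=-833/172
back: M1=27/8−1/4·-833/172=3155/688
M: M0=0, M1=3155/688, M2=-833/172, M3=947/344, M4=0
seg 0: a=3, c=M0/2=0, d=(M1−M0)/(6·2)=3155/8256, b=Δ0−h0·(2M0+M1)/6=-7283/2064
seg 1: a=-1, c=M1/2=3155/1376, d=(M2−M1)/(6·2)=-6487/8256, b=Δ1−h1·(2M1+M2)/6=1091/1032
seg 2: a=4, c=M2/2=-833/344, d=(M3−M2)/(6·3)=871/2064, b=Δ2−h2·(2M2+M3)/6=1651/2064
seg 3: a=-4, c=M3/2=947/688, d=(M4−M3)/(6·2)=-947/4128, b=Δ3−h3·(2M3+M4)/6=-1205/516
t_q=11/2 → seg 2, τ=3/2; S=4+1651/2064·τ+-833/344·τ²+871/2064·τ³=6471/5504

  seg 0: a=3 b=-7283/2064 c=0 d=3155/8256
  seg 1: a=-1 b=1091/1032 c=3155/1376 d=-6487/8256
  seg 2: a=4 b=1651/2064 c=-833/344 d=871/2064
  seg 3: a=-4 b=-1205/516 c=947/688 d=-947/4128
S(11/2) = 6471/5504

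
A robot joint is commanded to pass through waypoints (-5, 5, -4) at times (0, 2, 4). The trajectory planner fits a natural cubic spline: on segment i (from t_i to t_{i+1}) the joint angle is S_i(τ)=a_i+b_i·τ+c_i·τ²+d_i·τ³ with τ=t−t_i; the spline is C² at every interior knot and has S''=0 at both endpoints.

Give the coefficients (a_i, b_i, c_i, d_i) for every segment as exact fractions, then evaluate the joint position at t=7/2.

  seg 0: a=-5 b=59/8 c=0 d=-19/32
  seg 1: a=5 b=1/4 c=-57/16 d=19/32
S(7/2) = -163/256

Δ: Δ0=5, Δ1=-9/2
row 1: diag=8, rhs=-57; c'=1/4, d'=-57/8
back: M1=-57/8
M: M0=0, M1=-57/8, M2=0
seg 0: a=-5, c=M0/2=0, d=(M1−M0)/(6·2)=-19/32, b=Δ0−h0·(2M0+M1)/6=59/8
seg 1: a=5, c=M1/2=-57/16, d=(M2−M1)/(6·2)=19/32, b=Δ1−h1·(2M1+M2)/6=1/4
t_q=7/2 → seg 1, τ=3/2; S=5+1/4·τ+-57/16·τ²+19/32·τ³=-163/256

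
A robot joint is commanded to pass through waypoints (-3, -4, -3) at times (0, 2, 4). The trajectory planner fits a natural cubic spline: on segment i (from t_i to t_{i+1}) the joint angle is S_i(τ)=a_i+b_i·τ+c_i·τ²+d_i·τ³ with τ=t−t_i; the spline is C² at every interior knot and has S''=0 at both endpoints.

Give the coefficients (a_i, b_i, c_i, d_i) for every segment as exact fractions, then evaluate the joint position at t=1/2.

Δ: Δ0=-1/2, Δ1=1/2
row 1: diag=8, rhs=6; c'=1/4, d'=3/4
back: M1=3/4
M: M0=0, M1=3/4, M2=0
seg 0: a=-3, c=M0/2=0, d=(M1−M0)/(6·2)=1/16, b=Δ0−h0·(2M0+M1)/6=-3/4
seg 1: a=-4, c=M1/2=3/8, d=(M2−M1)/(6·2)=-1/16, b=Δ1−h1·(2M1+M2)/6=0
t_q=1/2 → seg 0, τ=1/2; S=-3+-3/4·τ+0·τ²+1/16·τ³=-431/128

  seg 0: a=-3 b=-3/4 c=0 d=1/16
  seg 1: a=-4 b=0 c=3/8 d=-1/16
S(1/2) = -431/128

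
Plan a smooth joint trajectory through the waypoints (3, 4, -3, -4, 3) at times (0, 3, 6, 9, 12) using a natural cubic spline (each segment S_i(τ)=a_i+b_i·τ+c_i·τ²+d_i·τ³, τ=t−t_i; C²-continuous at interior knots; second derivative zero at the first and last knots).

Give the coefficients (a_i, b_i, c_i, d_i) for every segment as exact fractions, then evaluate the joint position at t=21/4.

  seg 0: a=3 b=8/7 c=0 d=-17/189
  seg 1: a=4 b=-9/7 c=-17/21 d=29/189
  seg 2: a=-3 b=-2 c=4/7 d=-1/189
  seg 3: a=-4 b=9/7 c=11/21 d=-11/189
S(21/4) = -557/448

Δ: Δ0=1/3, Δ1=-7/3, Δ2=-1/3, Δ3=7/3
row 1: diag=12, rhs=-16; c'=1/4, d'=-4/3
row 2: denom=12−3·1/4=45/4; d'=(12−3·-4/3)/(45/4)=64/45
row 3: denom=12−3·4/15=56/5; d'=(16−3·64/45)/(56/5)=22/21
back: M3=22/21
back: M2=64/45−4/15·22/21=8/7
back: M1=-4/3−1/4·8/7=-34/21
M: M0=0, M1=-34/21, M2=8/7, M3=22/21, M4=0
seg 0: a=3, c=M0/2=0, d=(M1−M0)/(6·3)=-17/189, b=Δ0−h0·(2M0+M1)/6=8/7
seg 1: a=4, c=M1/2=-17/21, d=(M2−M1)/(6·3)=29/189, b=Δ1−h1·(2M1+M2)/6=-9/7
seg 2: a=-3, c=M2/2=4/7, d=(M3−M2)/(6·3)=-1/189, b=Δ2−h2·(2M2+M3)/6=-2
seg 3: a=-4, c=M3/2=11/21, d=(M4−M3)/(6·3)=-11/189, b=Δ3−h3·(2M3+M4)/6=9/7
t_q=21/4 → seg 1, τ=9/4; S=4+-9/7·τ+-17/21·τ²+29/189·τ³=-557/448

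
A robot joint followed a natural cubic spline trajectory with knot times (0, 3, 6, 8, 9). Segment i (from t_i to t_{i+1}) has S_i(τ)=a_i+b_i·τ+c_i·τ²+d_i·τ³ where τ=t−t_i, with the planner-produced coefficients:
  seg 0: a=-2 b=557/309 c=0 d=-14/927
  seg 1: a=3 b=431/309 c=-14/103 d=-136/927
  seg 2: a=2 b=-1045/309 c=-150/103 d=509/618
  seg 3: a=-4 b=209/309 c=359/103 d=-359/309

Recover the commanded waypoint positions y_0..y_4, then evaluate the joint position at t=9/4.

y_0 = S_0(0) = a_0 = -2
y_1 = S_1(0) = a_1 = 3
y_2 = S_2(0) = a_2 = 2
y_3 = S_3(0) = a_3 = -4
y_4 = S_3(1) = -1
t_q=9/4 is in segment 0 (τ=9/4); S_0(τ)=6209/3296

y_0=-2 y_1=3 y_2=2 y_3=-4 y_4=-1
S(9/4) = 6209/3296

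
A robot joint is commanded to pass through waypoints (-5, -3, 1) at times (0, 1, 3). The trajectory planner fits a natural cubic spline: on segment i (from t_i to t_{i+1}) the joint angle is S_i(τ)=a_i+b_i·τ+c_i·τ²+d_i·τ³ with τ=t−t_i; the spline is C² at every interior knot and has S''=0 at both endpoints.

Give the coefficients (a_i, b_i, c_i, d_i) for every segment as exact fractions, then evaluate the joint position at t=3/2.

  seg 0: a=-5 b=2 c=0 d=0
  seg 1: a=-3 b=2 c=0 d=0
S(3/2) = -2

Δ: Δ0=2, Δ1=2
row 1: diag=6, rhs=0; c'=1/3, d'=0
back: M1=0
M: M0=0, M1=0, M2=0
seg 0: a=-5, c=M0/2=0, d=(M1−M0)/(6·1)=0, b=Δ0−h0·(2M0+M1)/6=2
seg 1: a=-3, c=M1/2=0, d=(M2−M1)/(6·2)=0, b=Δ1−h1·(2M1+M2)/6=2
t_q=3/2 → seg 1, τ=1/2; S=-3+2·τ+0·τ²+0·τ³=-2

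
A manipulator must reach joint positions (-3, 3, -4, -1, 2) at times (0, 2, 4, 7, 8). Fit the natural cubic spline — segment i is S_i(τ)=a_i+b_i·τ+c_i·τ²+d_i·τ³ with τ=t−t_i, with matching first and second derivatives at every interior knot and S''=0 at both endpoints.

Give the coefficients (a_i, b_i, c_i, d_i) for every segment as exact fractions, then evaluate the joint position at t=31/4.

Δ: Δ0=3, Δ1=-7/2, Δ2=1, Δ3=3
row 1: diag=8, rhs=-39; c'=1/4, d'=-39/8
row 2: denom=10−2·1/4=19/2; d'=(27−2·-39/8)/(19/2)=147/38
row 3: denom=8−3·6/19=134/19; d'=(12−3·147/38)/(134/19)=15/268
back: M3=15/268
back: M2=147/38−6/19·15/268=258/67
back: M1=-39/8−1/4·258/67=-3129/536
M: M0=0, M1=-3129/536, M2=258/67, M3=15/268, M4=0
seg 0: a=-3, c=M0/2=0, d=(M1−M0)/(6·2)=-1043/2144, b=Δ0−h0·(2M0+M1)/6=2651/536
seg 1: a=3, c=M1/2=-3129/1072, d=(M2−M1)/(6·2)=1731/2144, b=Δ1−h1·(2M1+M2)/6=-239/268
seg 2: a=-4, c=M2/2=129/67, d=(M3−M2)/(6·3)=-113/536, b=Δ2−h2·(2M2+M3)/6=-1543/536
seg 3: a=-1, c=M3/2=15/536, d=(M4−M3)/(6·1)=-5/536, b=Δ3−h3·(2M3+M4)/6=799/268
t_q=31/4 → seg 3, τ=3/4; S=-1+799/268·τ+15/536·τ²+-5/536·τ³=42805/34304

  seg 0: a=-3 b=2651/536 c=0 d=-1043/2144
  seg 1: a=3 b=-239/268 c=-3129/1072 d=1731/2144
  seg 2: a=-4 b=-1543/536 c=129/67 d=-113/536
  seg 3: a=-1 b=799/268 c=15/536 d=-5/536
S(31/4) = 42805/34304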